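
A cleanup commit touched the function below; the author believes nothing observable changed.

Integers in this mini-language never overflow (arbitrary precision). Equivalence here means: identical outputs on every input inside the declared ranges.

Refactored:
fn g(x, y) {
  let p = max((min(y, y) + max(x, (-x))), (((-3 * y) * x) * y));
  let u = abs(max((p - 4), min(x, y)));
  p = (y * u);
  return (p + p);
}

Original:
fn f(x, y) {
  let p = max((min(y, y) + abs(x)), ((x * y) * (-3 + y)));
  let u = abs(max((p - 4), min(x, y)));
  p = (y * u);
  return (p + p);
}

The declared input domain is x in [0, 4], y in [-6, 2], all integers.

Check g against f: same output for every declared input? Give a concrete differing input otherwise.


x=1, y=-6 yields -600 from f but -72 from g.
verdict: not equivalent; witness: x=1, y=-6


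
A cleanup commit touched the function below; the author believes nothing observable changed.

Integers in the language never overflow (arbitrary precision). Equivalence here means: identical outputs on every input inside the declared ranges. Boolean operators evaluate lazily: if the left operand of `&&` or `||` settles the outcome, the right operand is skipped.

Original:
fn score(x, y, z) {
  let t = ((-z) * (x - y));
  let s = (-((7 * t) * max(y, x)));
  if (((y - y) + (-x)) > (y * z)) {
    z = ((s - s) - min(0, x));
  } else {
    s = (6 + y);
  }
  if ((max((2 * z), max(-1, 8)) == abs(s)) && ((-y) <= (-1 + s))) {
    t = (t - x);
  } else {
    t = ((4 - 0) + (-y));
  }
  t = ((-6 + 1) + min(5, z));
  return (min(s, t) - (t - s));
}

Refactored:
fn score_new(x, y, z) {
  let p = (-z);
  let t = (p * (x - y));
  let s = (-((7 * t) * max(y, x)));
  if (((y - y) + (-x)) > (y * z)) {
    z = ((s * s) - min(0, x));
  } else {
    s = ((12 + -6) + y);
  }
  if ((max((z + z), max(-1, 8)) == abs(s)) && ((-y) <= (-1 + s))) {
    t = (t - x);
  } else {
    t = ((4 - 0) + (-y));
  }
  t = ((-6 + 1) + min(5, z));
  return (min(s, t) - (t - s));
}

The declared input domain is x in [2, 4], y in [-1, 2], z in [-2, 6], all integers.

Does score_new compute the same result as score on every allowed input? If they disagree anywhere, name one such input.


These are not equivalent — on x=3, y=2, z=-2 the outputs split (-79 vs -84).
score: t := 2 | s := -42 | (((y - y) + (-x)) > (y * z)): true | z := 0 | ((max((2 * z), max(-1, 8)) == abs(s)) && ((-y) <= (-1 + s))): false | t := 2 | t := -5 | result -79
score_new: p := 2 | t := 2 | s := -42 | (((y - y) + (-x)) > (y * z)): true | z := 1764 | ((max((z + z), max(-1, 8)) == abs(s)) && ((-y) <= (-1 + s))): false | t := 2 | t := 0 | result -84
verdict: not equivalent; witness: x=3, y=2, z=-2


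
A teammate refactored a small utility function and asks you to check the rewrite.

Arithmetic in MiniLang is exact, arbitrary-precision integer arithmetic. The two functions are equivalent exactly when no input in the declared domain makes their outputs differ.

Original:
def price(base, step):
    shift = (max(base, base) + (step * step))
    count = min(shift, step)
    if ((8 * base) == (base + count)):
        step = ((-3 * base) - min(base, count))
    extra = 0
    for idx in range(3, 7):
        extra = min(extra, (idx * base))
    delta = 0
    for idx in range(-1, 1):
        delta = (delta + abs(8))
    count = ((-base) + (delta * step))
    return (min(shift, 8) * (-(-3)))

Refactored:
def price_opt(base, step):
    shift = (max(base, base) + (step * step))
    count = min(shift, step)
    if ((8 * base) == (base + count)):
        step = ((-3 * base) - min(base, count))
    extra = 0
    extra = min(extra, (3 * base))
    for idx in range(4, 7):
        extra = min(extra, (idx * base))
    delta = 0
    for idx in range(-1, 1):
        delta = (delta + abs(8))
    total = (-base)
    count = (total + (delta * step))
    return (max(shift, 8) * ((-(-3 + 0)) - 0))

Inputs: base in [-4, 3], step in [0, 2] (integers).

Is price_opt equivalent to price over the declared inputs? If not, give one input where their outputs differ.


base=-4, step=0 yields -12 from price but 24 from price_opt.
verdict: not equivalent; witness: base=-4, step=0


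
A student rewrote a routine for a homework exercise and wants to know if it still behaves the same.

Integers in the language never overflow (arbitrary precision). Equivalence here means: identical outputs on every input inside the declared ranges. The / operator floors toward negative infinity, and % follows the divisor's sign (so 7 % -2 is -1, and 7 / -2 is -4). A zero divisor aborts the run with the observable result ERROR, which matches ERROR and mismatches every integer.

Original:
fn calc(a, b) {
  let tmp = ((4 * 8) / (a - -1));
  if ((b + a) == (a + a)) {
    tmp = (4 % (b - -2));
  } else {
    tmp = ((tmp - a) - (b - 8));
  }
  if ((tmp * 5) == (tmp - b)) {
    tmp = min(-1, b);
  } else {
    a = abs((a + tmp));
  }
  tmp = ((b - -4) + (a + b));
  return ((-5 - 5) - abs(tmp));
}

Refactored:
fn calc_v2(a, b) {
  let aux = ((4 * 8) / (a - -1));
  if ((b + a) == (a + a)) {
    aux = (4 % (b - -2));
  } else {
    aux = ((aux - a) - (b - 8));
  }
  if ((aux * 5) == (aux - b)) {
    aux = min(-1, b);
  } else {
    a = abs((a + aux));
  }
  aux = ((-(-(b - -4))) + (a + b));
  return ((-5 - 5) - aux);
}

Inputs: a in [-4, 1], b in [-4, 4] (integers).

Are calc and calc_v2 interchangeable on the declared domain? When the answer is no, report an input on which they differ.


Consider the input a=-4, b=-3.
calc: tmp=-11, then ((b + a) == (a + a)) is false, then tmp=4, then ((tmp * 5) == (tmp - b)) is false, then a=0, then tmp=-2, then returns -12
calc_v2: aux=-11, then ((b + a) == (a + a)) is false, then aux=4, then ((aux * 5) == (aux - b)) is false, then a=0, then aux=-2, then returns -8
-12 against -8: the behavior changed.
verdict: not equivalent; witness: a=-4, b=-3


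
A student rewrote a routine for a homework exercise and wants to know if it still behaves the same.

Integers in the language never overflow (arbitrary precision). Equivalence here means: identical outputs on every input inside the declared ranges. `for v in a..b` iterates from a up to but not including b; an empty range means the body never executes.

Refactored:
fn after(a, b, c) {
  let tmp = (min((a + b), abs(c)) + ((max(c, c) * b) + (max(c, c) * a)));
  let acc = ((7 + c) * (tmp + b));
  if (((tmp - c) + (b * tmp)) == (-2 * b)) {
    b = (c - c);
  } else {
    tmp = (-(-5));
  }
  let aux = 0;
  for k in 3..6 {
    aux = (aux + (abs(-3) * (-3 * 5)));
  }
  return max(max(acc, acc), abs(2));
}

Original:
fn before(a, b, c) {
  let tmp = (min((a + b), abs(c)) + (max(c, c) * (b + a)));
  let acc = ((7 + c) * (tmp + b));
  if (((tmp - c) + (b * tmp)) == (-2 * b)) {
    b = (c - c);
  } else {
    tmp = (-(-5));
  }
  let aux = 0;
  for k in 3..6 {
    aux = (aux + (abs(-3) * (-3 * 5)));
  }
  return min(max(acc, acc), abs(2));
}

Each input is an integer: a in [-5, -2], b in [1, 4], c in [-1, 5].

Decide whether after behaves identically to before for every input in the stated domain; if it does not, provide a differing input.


Not equivalent: a=-5, b=1, c=-1 separates them (2 vs 6).
before: tmp = 0; acc = 6; (((tmp - c) + (b * tmp)) == (-2 * b)) -> false; tmp = 5; aux = 0; [k=3]; aux = -45; [k=4]; aux = -90; [k=5]; aux = -135; return 2
after: tmp = 0; acc = 6; (((tmp - c) + (b * tmp)) == (-2 * b)) -> false; tmp = 5; aux = 0; [k=3]; aux = -45; [k=4]; aux = -90; [k=5]; aux = -135; return 6
verdict: not equivalent; witness: a=-5, b=1, c=-1


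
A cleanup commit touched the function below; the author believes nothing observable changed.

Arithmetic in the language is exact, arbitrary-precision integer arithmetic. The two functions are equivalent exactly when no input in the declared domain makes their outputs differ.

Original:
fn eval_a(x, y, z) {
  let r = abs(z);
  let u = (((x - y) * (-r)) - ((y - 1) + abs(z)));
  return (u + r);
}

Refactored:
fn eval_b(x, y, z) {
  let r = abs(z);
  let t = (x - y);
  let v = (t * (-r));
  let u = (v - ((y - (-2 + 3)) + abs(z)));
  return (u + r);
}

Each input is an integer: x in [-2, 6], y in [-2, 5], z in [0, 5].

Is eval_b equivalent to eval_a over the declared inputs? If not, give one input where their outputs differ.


This is a faithful refactor — local variable names differ; and statement counts differ; and constant usage differs; and arithmetic usage differs, but the computed results match everywhere.
As a probe, take x=3, y=-1, z=1: eval_a runs r=1, then u=-3, then returns -2; eval_b runs r=1, then t=4, then v=-4, then u=-3, then returns -2; both end at -2.
Checked all 432 inputs in the declared domain: the outputs agree on every one.
verdict: equivalent


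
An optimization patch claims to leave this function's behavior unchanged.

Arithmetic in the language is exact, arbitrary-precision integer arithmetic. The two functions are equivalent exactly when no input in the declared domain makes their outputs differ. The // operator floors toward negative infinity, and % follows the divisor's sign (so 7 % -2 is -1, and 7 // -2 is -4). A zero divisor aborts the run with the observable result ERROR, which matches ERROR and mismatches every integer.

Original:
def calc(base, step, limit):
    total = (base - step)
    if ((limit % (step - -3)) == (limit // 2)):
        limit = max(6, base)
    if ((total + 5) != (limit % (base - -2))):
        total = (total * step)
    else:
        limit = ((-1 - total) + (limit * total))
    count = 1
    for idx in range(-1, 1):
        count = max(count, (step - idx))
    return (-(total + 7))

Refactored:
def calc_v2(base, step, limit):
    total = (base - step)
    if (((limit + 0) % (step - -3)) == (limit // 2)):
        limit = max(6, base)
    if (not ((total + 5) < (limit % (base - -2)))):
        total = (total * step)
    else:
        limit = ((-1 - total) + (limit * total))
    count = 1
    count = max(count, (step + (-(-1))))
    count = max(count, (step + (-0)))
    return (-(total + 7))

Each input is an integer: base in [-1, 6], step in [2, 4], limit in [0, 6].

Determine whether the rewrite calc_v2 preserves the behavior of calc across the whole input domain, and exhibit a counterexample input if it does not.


Consider the input base=-1, step=4, limit=0.
calc: total=-5, then ((limit % (step - -3)) == (limit // 2)) is true, then limit=6, then ((total + 5) != (limit % (base - -2))) is false, then limit=-26, then count=1, then (idx=-1), then count=5, then (idx=0), then count=5, then returns -2
calc_v2: total=-5, then (((limit + 0) % (step - -3)) == (limit // 2)) is true, then limit=6, then (not ((total + 5) < (limit % (base - -2)))) is true, then total=-20, then count=1, then count=5, then count=5, then returns 13
-2 and 13 differ, so these are not the same function on this domain.
verdict: not equivalent; witness: base=-1, step=4, limit=0


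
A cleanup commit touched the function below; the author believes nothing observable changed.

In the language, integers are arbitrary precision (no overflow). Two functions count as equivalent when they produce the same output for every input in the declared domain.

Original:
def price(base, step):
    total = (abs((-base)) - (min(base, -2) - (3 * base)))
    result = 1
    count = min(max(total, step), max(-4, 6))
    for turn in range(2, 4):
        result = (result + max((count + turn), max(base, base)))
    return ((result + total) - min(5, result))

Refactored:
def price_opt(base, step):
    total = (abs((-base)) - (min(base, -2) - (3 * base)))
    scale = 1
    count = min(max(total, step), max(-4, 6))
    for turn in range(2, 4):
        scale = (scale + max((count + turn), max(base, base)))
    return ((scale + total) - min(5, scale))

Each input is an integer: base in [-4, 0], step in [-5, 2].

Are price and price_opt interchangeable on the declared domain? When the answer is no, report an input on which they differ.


Behavior is preserved: although local variable names differ, the outputs never diverge.
Tracing base=-4, step=-3: price: total := -4 | result := 1 | count := -3 | iter turn=2: | result := 0 | iter turn=3: | result := 0 | result -4 | price_opt: total := -4 | scale := 1 | count := -3 | iter turn=2: | scale := 0 | iter turn=3: | scale := 0 | result -4 — matching result -4.
Sweeping the whole domain (40 inputs) finds no disagreement.
verdict: equivalent


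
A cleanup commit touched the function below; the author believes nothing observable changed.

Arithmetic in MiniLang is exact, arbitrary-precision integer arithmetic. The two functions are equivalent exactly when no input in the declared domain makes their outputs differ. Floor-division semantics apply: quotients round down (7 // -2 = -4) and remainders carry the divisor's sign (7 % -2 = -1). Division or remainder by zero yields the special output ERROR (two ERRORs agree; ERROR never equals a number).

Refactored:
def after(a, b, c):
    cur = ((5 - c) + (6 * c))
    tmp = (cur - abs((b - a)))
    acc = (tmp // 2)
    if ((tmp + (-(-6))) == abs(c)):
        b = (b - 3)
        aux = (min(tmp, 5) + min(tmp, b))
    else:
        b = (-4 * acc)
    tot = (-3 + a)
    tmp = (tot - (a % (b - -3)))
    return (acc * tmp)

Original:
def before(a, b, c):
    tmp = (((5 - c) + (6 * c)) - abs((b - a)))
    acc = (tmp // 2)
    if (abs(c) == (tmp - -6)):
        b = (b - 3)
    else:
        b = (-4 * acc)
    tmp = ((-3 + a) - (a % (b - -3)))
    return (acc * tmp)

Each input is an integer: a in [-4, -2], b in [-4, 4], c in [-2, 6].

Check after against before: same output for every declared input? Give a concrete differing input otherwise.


Reading the diff, among the changes: statement counts differ, plus constant usage differs, plus arithmetic usage differs, plus local variable names differ, plus min/max/abs usage differs.
One worked example (a=-4, b=2, c=5) — before: tmp = 24; acc = 12; (abs(c) == (tmp - -6)) -> false; b = -48; tmp = -3; return -36; after: cur = 30; tmp = 24; acc = 12; ((tmp + (-(-6))) == abs(c)) -> false; b = -48; tot = -7; tmp = -3; return -36; agreement on -36.
Across all 243 domain points the two functions coincide.
verdict: equivalent


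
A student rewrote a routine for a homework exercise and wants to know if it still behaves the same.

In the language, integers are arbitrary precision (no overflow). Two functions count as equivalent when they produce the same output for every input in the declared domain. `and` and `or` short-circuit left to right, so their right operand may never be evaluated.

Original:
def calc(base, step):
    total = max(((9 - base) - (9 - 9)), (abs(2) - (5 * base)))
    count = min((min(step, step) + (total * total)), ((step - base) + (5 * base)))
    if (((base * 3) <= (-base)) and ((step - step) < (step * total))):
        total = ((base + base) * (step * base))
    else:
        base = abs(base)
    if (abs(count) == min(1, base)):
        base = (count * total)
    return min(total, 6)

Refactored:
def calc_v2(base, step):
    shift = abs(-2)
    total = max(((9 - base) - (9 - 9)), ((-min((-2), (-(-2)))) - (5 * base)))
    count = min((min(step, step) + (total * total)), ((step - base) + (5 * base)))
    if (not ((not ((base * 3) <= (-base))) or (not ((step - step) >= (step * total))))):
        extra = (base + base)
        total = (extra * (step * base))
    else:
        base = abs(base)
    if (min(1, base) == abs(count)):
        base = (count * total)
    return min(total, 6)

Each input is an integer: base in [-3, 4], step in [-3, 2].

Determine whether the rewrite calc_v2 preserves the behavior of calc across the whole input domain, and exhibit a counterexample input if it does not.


Not equivalent: base=-3, step=-3 separates them (6 vs -54).
calc: total := 17 | count := -15 | (((base * 3) <= (-base)) and ((step - step) < (step * total))): false | base := 3 | (abs(count) == min(1, base)): false | result 6
calc_v2: shift := 2 | total := 17 | count := -15 | (not ((not ((base * 3) <= (-base))) or (not ((step - step) >= (step * total))))): true | extra := -6 | total := -54 | (min(1, base) == abs(count)): false | result -54
verdict: not equivalent; witness: base=-3, step=-3


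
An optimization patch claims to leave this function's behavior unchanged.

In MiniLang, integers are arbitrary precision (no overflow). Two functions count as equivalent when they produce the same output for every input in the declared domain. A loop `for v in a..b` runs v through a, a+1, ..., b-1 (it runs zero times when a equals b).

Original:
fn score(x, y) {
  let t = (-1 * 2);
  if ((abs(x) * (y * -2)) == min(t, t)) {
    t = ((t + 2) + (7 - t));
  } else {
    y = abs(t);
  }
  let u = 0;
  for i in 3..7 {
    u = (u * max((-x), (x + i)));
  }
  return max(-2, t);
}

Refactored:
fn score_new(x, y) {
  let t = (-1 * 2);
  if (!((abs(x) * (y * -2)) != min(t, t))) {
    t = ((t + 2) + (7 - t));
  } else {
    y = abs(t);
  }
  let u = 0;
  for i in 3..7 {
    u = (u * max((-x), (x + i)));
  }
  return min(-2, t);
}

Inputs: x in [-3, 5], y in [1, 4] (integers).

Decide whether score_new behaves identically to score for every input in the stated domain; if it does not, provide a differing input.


Try x=-1, y=1.
score: t = -2; ((abs(x) * (y * -2)) == min(t, t)) -> true; t = 9; u = 0; [i=3]; u = 0; [i=4]; u = 0; [i=5]; u = 0; [i=6]; u = 0; return 9
score_new: t = -2; (!((abs(x) * (y * -2)) != min(t, t))) -> true; t = 9; u = 0; [i=3]; u = 0; [i=4]; u = 0; [i=5]; u = 0; [i=6]; u = 0; return -2
9 vs -2 — the two versions disagree here.
verdict: not equivalent; witness: x=-1, y=1


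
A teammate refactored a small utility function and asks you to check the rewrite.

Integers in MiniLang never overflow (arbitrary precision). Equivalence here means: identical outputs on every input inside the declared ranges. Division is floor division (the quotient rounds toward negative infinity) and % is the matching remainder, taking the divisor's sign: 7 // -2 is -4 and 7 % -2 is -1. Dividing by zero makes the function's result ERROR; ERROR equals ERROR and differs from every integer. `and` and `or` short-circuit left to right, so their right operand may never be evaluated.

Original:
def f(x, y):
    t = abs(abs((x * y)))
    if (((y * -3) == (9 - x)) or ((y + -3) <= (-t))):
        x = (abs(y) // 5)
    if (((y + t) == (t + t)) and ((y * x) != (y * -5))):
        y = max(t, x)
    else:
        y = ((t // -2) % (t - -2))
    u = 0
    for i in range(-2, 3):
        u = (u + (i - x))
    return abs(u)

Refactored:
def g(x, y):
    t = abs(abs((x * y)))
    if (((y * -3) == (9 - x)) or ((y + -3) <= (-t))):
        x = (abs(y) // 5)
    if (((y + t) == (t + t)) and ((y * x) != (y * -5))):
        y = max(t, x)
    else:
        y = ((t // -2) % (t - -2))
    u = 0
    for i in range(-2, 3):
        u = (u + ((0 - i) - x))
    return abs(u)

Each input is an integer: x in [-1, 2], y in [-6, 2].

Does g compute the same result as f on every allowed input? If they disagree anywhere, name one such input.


Equivalent — the differences include arithmetic usage differs; also constant usage differs, yet no declared input distinguishes the two.
One worked example (x=0, y=2) — f: t becomes 0; next (((y * -3) == (9 - x)) or ((y + -3) <= (-t))) evaluates to true; next x becomes 0; next (((y + t) == (t + t)) and ((y * x) != (y * -5))) evaluates to false; next y becomes 0; next u becomes 0; next at i=-2:; next u becomes -2; next at i=-1:; next u becomes -3; next at i=0:; next u becomes -3; next at i=1:; next u becomes -2; next at i=2:; next u becomes 0; next final value 0; g: t becomes 0; next (((y * -3) == (9 - x)) or ((y + -3) <= (-t))) evaluates to true; next x becomes 0; next (((y + t) == (t + t)) and ((y * x) != (y * -5))) evaluates to false; next y becomes 0; next u becomes 0; next at i=-2:; next u becomes 2; next at i=-1:; next u becomes 3; next at i=0:; next u becomes 3; next at i=1:; next u becomes 2; next at i=2:; next u becomes 0; next final value 0; agreement on 0.
Every one of the 36 inputs gives matching results.
verdict: equivalent


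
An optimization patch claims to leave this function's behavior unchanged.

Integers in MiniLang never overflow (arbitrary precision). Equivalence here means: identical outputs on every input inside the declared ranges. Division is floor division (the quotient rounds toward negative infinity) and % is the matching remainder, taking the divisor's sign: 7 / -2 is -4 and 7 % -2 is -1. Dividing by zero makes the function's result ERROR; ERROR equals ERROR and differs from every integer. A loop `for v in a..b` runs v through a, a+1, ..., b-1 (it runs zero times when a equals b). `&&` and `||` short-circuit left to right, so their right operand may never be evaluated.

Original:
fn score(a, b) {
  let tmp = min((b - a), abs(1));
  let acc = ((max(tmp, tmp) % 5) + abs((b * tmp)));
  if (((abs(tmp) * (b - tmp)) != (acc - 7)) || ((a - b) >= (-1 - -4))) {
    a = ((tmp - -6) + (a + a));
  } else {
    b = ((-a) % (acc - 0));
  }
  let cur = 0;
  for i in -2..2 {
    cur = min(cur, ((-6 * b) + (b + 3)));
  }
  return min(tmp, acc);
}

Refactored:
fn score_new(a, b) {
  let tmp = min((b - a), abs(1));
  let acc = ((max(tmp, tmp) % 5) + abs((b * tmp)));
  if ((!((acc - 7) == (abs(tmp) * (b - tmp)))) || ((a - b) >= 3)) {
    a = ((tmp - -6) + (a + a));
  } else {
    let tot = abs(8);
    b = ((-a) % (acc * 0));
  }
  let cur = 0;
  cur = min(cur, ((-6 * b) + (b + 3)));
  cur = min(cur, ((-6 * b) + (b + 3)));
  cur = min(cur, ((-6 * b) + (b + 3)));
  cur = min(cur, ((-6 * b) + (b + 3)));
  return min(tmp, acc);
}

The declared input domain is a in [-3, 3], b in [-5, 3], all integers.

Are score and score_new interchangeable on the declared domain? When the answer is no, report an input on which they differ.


These are not equivalent — on a=-1, b=-2 the outputs split (-1 vs ERROR).
score: tmp becomes -1; next acc becomes 6; next (((abs(tmp) * (b - tmp)) != (acc - 7)) || ((a - b) >= (-1 - -4))) evaluates to false; next b becomes 1; next cur becomes 0; next at i=-2:; next cur becomes -2; next at i=-1:; next cur becomes -2; next at i=0:; next cur becomes -2; next at i=1:; next cur becomes -2; next final value -1
score_new: tmp becomes -1; next acc becomes 6; next ((!((acc - 7) == (abs(tmp) * (b - tmp)))) || ((a - b) >= 3)) evaluates to false; next tot becomes 8; next hits division by zero so the output is ERROR
verdict: not equivalent; witness: a=-1, b=-2


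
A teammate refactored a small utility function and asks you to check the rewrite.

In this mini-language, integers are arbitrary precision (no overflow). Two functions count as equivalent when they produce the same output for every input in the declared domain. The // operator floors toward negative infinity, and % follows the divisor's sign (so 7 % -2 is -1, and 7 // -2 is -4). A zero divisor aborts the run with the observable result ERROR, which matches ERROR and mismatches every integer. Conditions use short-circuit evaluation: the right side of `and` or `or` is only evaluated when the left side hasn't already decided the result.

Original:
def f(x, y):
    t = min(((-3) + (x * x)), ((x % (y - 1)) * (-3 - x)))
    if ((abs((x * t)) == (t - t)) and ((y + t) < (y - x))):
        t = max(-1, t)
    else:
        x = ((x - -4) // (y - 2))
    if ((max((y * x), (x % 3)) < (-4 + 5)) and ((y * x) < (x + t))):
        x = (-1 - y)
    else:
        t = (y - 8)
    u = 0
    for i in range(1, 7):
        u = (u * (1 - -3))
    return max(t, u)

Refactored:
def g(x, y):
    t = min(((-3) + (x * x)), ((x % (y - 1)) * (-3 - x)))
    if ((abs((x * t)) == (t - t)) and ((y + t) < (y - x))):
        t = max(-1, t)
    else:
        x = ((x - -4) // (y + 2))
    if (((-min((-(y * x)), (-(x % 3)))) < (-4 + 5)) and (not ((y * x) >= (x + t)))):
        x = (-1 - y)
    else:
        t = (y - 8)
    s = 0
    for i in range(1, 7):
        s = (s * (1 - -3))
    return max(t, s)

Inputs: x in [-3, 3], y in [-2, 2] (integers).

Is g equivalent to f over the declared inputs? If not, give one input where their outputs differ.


These are not equivalent — on x=-2, y=-2 the outputs split (0 vs ERROR).
f: t becomes 1; next ((abs((x * t)) == (t - t)) and ((y + t) < (y - x))) evaluates to false; next x becomes -1; next ((max((y * x), (x % 3)) < (-4 + 5)) and ((y * x) < (x + t))) evaluates to false; next t becomes -10; next u becomes 0; next at i=1:; next u becomes 0; next at i=2:; next u becomes 0; next at i=3:; next u becomes 0; next at i=4:; next u becomes 0; next at i=5:; next u becomes 0; next at i=6:; next u becomes 0; next final value 0
g: t becomes 1; next ((abs((x * t)) == (t - t)) and ((y + t) < (y - x))) evaluates to false; next hits division by zero so the output is ERROR
verdict: not equivalent; witness: x=-2, y=-2


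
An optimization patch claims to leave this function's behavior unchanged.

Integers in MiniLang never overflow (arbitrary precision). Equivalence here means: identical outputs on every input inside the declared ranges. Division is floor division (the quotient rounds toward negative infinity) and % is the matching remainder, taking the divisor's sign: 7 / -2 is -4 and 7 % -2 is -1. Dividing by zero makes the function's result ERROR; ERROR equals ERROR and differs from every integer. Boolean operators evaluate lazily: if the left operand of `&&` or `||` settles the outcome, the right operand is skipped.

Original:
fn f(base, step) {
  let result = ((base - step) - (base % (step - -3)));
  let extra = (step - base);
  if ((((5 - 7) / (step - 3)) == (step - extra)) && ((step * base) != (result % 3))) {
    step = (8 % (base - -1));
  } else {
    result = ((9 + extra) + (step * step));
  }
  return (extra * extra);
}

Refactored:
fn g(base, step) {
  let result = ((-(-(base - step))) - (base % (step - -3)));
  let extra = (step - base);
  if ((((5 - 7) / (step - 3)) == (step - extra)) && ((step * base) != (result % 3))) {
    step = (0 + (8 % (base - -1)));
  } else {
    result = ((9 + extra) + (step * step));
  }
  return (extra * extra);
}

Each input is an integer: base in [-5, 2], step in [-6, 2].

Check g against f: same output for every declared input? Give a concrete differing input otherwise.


The two are interchangeable: arithmetic usage differs; and constant usage differs, and every declared input agrees.
Tracing base=2, step=-3: f: a zero divisor aborts: ERROR | g: a zero divisor aborts: ERROR — matching result ERROR.
Every one of the 72 inputs gives matching results.
verdict: equivalent


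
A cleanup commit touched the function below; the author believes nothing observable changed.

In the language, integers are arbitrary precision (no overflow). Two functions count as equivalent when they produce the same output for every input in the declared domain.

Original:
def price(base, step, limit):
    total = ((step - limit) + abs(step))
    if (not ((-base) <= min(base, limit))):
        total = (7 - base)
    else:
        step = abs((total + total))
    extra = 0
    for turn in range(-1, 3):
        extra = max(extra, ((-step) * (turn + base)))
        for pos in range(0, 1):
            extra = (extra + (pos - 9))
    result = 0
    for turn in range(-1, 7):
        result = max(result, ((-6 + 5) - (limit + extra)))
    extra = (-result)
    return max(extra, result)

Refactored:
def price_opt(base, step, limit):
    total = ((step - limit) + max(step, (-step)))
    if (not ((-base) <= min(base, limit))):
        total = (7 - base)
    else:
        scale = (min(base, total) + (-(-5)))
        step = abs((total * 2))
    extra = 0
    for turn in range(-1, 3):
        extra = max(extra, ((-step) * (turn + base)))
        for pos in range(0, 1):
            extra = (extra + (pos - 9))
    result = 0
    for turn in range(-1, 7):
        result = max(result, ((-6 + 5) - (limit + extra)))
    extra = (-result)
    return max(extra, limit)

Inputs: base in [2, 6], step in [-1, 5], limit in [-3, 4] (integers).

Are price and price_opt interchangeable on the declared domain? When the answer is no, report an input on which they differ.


base=2, step=-1, limit=-3 yields 7 from price but -3 from price_opt.
verdict: not equivalent; witness: base=2, step=-1, limit=-3


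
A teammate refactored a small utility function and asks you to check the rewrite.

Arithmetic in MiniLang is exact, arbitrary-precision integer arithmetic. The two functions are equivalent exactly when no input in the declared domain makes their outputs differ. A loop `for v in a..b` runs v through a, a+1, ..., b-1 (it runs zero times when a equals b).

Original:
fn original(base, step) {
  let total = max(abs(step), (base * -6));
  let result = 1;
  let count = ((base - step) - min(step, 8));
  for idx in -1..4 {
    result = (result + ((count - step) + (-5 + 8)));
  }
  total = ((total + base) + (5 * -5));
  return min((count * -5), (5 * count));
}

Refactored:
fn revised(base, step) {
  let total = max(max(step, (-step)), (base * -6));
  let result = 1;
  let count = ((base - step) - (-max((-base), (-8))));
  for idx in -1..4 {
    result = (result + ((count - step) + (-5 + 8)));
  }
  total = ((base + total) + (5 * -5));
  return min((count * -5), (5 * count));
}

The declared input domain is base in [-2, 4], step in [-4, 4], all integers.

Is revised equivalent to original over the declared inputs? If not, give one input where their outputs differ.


The rewrite breaks on base=-2, step=-4, where the results are -30 and -20.
original: total := 12 | result := 1 | count := 6 | iter idx=-1: | result := 14 | iter idx=0: | result := 27 | iter idx=1: | result := 40 | iter idx=2: | result := 53 | iter idx=3: | result := 66 | total := -15 | result -30
revised: total := 12 | result := 1 | count := 4 | iter idx=-1: | result := 12 | iter idx=0: | result := 23 | iter idx=1: | result := 34 | iter idx=2: | result := 45 | iter idx=3: | result := 56 | total := -15 | result -20
verdict: not equivalent; witness: base=-2, step=-4


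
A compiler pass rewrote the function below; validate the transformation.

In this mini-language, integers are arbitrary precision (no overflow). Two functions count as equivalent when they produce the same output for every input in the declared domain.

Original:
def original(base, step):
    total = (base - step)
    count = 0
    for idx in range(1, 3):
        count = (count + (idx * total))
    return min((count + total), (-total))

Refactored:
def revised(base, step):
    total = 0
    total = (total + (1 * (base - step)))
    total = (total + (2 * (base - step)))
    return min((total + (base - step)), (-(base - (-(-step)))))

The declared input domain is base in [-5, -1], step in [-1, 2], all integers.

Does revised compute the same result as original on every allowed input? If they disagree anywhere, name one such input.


Behavior is preserved: although local variable names differ; loop structure differs; arithmetic usage differs; constant usage differs; statement counts differ, the outputs never diverge.
Spot check at base=-2, step=2 — original: total = -4; count = 0; [idx=1]; count = -4; [idx=2]; count = -12; return -16. revised: total = 0; total = -4; total = -12; return -16. Both give -16.
Across all 20 domain points the two functions coincide.
verdict: equivalent


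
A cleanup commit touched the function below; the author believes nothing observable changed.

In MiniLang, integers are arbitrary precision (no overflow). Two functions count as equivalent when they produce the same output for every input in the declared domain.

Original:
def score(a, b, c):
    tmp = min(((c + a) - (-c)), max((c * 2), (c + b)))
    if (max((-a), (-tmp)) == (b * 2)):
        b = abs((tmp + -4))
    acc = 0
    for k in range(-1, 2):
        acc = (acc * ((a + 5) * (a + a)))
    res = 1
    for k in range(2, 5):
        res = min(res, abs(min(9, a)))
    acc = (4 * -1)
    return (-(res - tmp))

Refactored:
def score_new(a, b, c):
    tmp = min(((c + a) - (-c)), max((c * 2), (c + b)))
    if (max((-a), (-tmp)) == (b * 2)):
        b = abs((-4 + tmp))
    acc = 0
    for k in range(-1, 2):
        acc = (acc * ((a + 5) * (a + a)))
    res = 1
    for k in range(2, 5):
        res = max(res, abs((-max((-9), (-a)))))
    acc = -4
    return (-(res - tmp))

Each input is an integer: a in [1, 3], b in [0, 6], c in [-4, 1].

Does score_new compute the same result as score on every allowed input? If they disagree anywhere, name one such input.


Try a=2, b=0, c=-4.
score: tmp = -6; (max((-a), (-tmp)) == (b * 2)) -> false; acc = 0; [k=-1]; acc = 0; [k=0]; acc = 0; [k=1]; acc = 0; res = 1; [k=2]; res = 1; [k=3]; res = 1; [k=4]; res = 1; acc = -4; return -7
score_new: tmp = -6; (max((-a), (-tmp)) == (b * 2)) -> false; acc = 0; [k=-1]; acc = 0; [k=0]; acc = 0; [k=1]; acc = 0; res = 1; [k=2]; res = 2; [k=3]; res = 2; [k=4]; res = 2; acc = -4; return -8
-7 vs -8 — the two versions disagree here.
verdict: not equivalent; witness: a=2, b=0, c=-4


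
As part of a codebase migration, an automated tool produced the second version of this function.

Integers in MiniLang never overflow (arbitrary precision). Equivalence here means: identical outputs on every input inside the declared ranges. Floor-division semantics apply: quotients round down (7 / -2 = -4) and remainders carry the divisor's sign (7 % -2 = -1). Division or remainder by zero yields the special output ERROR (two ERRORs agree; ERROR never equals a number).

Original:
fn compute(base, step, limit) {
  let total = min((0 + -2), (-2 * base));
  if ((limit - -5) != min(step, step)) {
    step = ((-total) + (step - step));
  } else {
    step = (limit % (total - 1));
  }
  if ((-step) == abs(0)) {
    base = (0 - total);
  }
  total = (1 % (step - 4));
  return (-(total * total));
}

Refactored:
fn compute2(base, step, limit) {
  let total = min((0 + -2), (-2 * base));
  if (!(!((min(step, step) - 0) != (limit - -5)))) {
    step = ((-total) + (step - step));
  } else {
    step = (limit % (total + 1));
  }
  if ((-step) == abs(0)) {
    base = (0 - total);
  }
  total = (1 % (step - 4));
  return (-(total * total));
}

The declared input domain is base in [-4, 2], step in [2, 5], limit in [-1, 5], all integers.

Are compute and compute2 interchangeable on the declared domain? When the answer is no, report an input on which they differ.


Try base=-4, step=4, limit=-1.
compute: total becomes -2; next ((limit - -5) != min(step, step)) evaluates to false; next step becomes -1; next ((-step) == abs(0)) evaluates to false; next total becomes -4; next final value -16
compute2: total becomes -2; next (!(!((min(step, step) - 0) != (limit - -5)))) evaluates to false; next step becomes 0; next ((-step) == abs(0)) evaluates to true; next base becomes 2; next total becomes -3; next final value -9
-16 against -9: the behavior changed.
verdict: not equivalent; witness: base=-4, step=4, limit=-1


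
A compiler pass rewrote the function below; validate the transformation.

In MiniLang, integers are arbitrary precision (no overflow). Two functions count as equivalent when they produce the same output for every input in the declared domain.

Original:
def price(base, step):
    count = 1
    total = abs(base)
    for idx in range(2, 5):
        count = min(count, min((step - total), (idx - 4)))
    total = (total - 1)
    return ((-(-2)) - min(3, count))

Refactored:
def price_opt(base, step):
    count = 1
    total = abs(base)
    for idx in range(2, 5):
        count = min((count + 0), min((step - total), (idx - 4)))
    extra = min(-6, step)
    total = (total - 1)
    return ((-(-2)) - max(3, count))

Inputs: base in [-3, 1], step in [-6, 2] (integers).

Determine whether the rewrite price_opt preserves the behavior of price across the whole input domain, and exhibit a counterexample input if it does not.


Evaluate both at base=-3, step=-6.
price: count := 1 | total := 3 | iter idx=2: | count := -9 | iter idx=3: | count := -9 | iter idx=4: | count := -9 | total := 2 | result 11
price_opt: count := 1 | total := 3 | iter idx=2: | count := -9 | iter idx=3: | count := -9 | iter idx=4: | count := -9 | extra := -6 | total := 2 | result -1
11 != -1, so the rewrite changes behavior.
verdict: not equivalent; witness: base=-3, step=-6


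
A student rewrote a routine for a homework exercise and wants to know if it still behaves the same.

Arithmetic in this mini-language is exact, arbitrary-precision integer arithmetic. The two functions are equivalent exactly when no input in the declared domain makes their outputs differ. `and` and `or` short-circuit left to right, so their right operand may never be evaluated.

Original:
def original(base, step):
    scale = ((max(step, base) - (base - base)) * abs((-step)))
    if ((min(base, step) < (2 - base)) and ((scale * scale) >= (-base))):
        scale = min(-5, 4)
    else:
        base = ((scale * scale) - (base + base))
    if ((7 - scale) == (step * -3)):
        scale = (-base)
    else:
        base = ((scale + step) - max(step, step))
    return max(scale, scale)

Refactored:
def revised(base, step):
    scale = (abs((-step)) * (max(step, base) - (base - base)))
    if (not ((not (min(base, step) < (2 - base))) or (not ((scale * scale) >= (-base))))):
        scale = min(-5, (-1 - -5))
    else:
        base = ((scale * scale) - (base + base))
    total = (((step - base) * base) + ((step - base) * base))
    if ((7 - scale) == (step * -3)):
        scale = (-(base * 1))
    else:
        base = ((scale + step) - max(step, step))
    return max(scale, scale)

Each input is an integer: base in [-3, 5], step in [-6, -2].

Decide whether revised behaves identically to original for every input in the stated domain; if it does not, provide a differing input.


Changes here: constant usage differs; also statement counts differ; also boolean connective usage differs; also local variable names differ; also arithmetic usage differs; the full 45-point sweep finds no disagreement.
verdict: equivalent


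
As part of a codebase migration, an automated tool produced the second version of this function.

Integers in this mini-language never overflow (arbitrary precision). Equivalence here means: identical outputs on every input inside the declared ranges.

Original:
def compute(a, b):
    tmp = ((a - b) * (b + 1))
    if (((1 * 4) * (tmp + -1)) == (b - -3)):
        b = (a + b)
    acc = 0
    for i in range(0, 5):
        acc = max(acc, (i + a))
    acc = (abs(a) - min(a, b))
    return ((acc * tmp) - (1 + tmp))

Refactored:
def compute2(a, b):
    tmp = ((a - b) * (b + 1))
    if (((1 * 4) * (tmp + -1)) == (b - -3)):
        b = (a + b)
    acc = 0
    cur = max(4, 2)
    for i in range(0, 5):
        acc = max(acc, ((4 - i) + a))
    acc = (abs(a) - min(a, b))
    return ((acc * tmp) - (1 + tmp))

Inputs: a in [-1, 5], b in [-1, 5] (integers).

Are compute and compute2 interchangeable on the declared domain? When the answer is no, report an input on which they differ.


Although arithmetic usage differs; also constant usage differs; also local variable names differ; also min/max/abs usage differs; also statement counts differ, 49/49 inputs agree.
verdict: equivalent


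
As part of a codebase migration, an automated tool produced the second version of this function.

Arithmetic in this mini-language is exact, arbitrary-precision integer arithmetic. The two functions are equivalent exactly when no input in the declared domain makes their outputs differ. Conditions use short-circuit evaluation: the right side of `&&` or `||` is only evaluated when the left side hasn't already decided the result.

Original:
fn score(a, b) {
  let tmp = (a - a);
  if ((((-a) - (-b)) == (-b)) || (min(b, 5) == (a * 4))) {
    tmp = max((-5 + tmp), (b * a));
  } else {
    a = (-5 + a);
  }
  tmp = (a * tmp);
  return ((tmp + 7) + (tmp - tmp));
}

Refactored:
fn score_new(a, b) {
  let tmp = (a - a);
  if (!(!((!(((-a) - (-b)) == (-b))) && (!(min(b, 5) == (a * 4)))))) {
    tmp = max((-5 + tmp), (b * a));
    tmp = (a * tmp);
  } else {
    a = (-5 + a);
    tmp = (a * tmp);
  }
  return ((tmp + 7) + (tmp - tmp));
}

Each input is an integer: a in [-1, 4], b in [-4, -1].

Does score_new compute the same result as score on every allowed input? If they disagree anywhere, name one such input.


Try a=-1, b=-4.
score: tmp=0, then ((((-a) - (-b)) == (-b)) || (min(b, 5) == (a * 4))) is true, then tmp=4, then tmp=-4, then returns 3
score_new: tmp=0, then (!(!((!(((-a) - (-b)) == (-b))) && (!(min(b, 5) == (a * 4)))))) is false, then a=-6, then tmp=0, then returns 7
3 against 7: the behavior changed.
verdict: not equivalent; witness: a=-1, b=-4
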